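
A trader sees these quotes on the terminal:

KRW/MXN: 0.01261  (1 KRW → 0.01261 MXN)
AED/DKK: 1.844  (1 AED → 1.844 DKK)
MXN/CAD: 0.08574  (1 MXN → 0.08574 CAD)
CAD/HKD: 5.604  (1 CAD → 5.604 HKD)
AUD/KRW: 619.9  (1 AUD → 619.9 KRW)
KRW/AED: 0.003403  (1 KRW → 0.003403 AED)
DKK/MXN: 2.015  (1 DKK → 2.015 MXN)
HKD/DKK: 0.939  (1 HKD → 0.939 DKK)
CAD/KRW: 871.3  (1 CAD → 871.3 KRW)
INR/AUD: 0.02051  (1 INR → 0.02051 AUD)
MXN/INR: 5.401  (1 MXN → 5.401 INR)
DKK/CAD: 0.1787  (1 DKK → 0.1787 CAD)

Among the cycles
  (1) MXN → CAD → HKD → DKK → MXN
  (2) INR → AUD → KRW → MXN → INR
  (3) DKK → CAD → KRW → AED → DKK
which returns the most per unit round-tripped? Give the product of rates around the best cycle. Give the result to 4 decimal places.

0.9770

(1) 0.08574 × 5.604 × 0.939 × 2.015 = 0.90912
(2) 0.02051 × 619.9 × 0.01261 × 5.401 = 0.86592
(3) 0.1787 × 871.3 × 0.003403 × 1.844 = 0.97705
Highest is cycle (3) at 0.9770 (≤1, no arbitrage).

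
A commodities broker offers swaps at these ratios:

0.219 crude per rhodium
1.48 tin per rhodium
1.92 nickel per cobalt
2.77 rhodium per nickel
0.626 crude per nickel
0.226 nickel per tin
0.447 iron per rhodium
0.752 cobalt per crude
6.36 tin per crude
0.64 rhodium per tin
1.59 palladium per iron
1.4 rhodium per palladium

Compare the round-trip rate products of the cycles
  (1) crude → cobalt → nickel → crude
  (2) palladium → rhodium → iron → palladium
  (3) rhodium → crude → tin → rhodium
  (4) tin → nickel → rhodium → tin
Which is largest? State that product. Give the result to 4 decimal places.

(1) 0.752 × 1.92 × 0.626 = 0.90384
(2) 1.4 × 0.447 × 1.59 = 0.99502
(3) 0.219 × 6.36 × 0.64 = 0.89142
(4) 0.226 × 2.77 × 1.48 = 0.92651
Highest is cycle (2) at 0.9950 (≤1, no arbitrage).

0.9950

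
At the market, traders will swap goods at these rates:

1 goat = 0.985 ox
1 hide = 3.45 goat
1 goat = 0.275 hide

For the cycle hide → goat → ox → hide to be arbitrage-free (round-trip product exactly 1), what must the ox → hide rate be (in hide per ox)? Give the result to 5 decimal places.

Known legs of the cycle: 3.45 × 0.985 = 3.39825
For no arbitrage the full-cycle product must be 1, so the missing rate is 1 / 3.39825 ≈ 0.2942691.

0.29427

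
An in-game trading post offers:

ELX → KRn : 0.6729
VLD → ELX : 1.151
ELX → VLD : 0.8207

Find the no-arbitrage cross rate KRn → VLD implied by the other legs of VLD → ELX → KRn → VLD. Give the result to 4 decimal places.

1.2911

Known legs of the cycle: 1.151 × 0.6729 = 0.7745079
For no arbitrage the full-cycle product must be 1, so the missing rate is 1 / 0.7745079 ≈ 1.291142.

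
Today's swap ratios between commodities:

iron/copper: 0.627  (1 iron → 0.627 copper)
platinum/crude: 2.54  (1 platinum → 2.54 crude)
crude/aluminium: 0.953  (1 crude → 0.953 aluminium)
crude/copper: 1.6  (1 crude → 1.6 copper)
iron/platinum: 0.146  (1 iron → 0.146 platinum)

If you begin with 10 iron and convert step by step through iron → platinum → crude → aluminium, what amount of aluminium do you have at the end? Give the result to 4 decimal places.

3.5341

10 iron × 0.146 = 1.46 platinum
1.46 platinum × 2.54 = 3.7084 crude
3.7084 crude × 0.953 = 3.5341052 aluminium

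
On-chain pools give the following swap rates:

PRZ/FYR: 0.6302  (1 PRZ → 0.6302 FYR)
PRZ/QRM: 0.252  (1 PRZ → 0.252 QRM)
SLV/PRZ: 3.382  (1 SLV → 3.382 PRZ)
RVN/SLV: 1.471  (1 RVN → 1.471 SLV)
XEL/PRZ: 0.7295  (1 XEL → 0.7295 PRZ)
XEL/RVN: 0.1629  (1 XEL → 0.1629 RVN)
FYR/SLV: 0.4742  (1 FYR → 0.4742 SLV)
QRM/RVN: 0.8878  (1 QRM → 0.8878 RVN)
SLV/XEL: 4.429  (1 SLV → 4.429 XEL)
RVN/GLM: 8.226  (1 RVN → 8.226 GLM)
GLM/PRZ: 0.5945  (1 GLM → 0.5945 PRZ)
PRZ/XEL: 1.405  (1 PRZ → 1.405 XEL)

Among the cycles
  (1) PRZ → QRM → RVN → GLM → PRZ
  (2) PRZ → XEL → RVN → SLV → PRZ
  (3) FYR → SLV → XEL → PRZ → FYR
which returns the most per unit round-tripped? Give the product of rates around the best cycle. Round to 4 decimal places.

(1) 0.252 × 0.8878 × 8.226 × 0.5945 = 1.09410
(2) 1.405 × 0.1629 × 1.471 × 3.382 = 1.13863
(3) 0.4742 × 4.429 × 0.7295 × 0.6302 = 0.96554
Highest is cycle (2) at 1.1386 (>1, arbitrage).

1.1386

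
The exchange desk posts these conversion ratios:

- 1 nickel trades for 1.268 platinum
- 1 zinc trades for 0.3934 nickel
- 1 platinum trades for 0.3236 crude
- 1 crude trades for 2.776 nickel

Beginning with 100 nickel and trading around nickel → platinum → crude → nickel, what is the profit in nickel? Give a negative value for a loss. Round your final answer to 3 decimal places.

13.906

100 nickel × 1.268 = 126.8 platinum
126.8 platinum × 0.3236 = 41.03248 crude
41.03248 crude × 2.776 = 113.90616448 nickel
Net change: 113.90616448 − 100 = 13.90616448 nickel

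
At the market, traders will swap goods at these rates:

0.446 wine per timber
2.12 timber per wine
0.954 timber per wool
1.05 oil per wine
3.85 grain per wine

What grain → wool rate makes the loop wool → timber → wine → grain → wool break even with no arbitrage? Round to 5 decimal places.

0.61046

Known legs of the cycle: 0.954 × 0.446 × 3.85 = 1.6381134
For no arbitrage the full-cycle product must be 1, so the missing rate is 1 / 1.6381134 ≈ 0.6104583.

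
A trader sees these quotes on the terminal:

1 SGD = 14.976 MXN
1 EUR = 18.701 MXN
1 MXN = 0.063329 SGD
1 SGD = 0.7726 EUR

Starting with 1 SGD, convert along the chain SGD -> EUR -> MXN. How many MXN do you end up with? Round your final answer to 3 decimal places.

1 SGD × 0.7726 = 0.7726 EUR
0.7726 EUR × 18.701 = 14.4483926 MXN

14.448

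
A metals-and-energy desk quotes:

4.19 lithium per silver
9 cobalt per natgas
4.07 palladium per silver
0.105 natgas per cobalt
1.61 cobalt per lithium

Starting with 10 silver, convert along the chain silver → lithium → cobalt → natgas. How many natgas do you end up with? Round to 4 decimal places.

7.0832

10 silver × 4.19 = 41.9 lithium
41.9 lithium × 1.61 = 67.459 cobalt
67.459 cobalt × 0.105 = 7.083195 natgas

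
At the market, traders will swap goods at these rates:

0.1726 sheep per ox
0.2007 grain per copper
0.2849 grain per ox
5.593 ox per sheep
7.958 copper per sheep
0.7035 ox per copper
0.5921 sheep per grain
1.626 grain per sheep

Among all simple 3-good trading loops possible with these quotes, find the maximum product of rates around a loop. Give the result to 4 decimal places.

0.9663

sheep→copper→ox→sheep: 7.958 × 0.7035 × 0.1726 = 0.96629
grain→sheep→copper→grain: 0.5921 × 7.958 × 0.2007 = 0.94568
grain→sheep→ox→grain: 0.5921 × 5.593 × 0.2849 = 0.94348
Maximum is sheep→copper→ox→sheep at 0.9663; no arbitrage — every cycle loses value.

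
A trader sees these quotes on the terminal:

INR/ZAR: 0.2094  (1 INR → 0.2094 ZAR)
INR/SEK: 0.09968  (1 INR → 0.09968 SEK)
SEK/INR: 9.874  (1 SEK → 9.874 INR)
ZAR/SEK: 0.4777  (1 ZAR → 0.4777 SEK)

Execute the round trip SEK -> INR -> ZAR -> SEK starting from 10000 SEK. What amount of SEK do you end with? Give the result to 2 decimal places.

9877.00

10000 SEK × 9.874 = 98740 INR
98740 INR × 0.2094 = 20676.156 ZAR
20676.156 ZAR × 0.4777 = 9876.9997212 SEK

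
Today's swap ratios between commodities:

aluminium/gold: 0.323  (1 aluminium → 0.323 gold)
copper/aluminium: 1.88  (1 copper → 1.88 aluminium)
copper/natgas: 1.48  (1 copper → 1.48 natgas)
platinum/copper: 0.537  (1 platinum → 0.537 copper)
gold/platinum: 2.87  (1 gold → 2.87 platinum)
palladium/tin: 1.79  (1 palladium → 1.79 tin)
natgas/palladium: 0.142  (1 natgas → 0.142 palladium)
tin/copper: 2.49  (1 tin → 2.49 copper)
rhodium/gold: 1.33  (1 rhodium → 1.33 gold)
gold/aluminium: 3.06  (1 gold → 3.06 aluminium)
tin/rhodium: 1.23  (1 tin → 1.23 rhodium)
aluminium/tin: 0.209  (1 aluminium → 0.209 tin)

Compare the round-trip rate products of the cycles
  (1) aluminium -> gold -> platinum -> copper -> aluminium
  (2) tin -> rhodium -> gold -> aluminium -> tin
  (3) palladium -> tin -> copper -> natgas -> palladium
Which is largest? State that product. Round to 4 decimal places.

(1) 0.323 × 2.87 × 0.537 × 1.88 = 0.93587
(2) 1.23 × 1.33 × 3.06 × 0.209 = 1.04622
(3) 1.79 × 2.49 × 1.48 × 0.142 = 0.93670
Highest is cycle (2) at 1.0462 (>1, arbitrage).

1.0462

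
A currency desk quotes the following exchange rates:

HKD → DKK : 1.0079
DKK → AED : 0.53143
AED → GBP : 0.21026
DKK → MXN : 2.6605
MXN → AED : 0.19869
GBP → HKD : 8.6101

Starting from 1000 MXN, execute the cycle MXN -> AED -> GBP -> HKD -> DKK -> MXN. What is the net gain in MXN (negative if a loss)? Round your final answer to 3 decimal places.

1000 MXN × 0.19869 = 198.69 AED
198.69 AED × 0.21026 = 41.7765594 GBP
41.7765594 GBP × 8.6101 = 359.70035408994 HKD
359.70035408994 HKD × 1.0079 = 362.541986887250526 DKK
362.541986887250526 DKK × 2.6605 = 964.542956113530024423 MXN
Net change: 964.542956113530024423 − 1000 = -35.457043886469975577 MXN

-35.457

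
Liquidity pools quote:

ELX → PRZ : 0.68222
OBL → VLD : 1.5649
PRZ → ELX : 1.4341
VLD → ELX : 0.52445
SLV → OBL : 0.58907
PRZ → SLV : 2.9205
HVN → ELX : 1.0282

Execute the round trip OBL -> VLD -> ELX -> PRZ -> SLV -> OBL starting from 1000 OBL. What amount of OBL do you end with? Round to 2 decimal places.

963.25

1000 OBL × 1.5649 = 1564.9 VLD
1564.9 VLD × 0.52445 = 820.711805 ELX
820.711805 ELX × 0.68222 = 559.9060076071 PRZ
559.9060076071 PRZ × 2.9205 = 1635.20549521653555 SLV
1635.20549521653555 SLV × 0.58907 = 963.2505010672045964385 OBL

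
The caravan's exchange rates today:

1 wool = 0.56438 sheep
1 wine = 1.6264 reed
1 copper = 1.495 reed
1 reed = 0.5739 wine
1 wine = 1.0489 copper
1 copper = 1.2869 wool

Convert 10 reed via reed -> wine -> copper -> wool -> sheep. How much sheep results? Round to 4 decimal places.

4.3721

10 reed × 0.5739 = 5.739 wine
5.739 wine × 1.0489 = 6.0196371 copper
6.0196371 copper × 1.2869 = 7.74667098399 wool
7.74667098399 wool × 0.56438 = 4.3720661699442762 sheep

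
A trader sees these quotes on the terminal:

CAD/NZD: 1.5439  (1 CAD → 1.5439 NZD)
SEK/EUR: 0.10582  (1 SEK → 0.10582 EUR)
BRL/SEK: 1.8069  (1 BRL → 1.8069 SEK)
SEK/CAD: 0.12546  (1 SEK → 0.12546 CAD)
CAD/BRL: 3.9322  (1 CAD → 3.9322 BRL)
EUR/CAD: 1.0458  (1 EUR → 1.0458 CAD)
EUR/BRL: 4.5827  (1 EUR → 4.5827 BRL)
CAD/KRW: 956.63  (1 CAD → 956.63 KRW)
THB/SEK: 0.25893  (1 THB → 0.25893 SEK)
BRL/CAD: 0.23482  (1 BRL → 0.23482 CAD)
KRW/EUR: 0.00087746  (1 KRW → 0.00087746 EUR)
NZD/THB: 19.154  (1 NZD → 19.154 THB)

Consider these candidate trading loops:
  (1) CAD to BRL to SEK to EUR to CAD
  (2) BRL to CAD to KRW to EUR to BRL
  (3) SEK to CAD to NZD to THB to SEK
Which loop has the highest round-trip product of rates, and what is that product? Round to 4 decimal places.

(1) 3.9322 × 1.8069 × 0.10582 × 1.0458 = 0.78630
(2) 0.23482 × 956.63 × 0.00087746 × 4.5827 = 0.90329
(3) 0.12546 × 1.5439 × 19.154 × 0.25893 = 0.96065
Highest is cycle (3) at 0.9607 (≤1, no arbitrage).

0.9607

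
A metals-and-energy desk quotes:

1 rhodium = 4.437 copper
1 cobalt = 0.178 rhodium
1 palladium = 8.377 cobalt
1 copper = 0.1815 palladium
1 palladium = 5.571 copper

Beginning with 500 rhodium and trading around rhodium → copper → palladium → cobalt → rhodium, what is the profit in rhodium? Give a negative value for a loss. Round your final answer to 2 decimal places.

500 rhodium × 4.437 = 2218.5 copper
2218.5 copper × 0.1815 = 402.65775 palladium
402.65775 palladium × 8.377 = 3373.06397175 cobalt
3373.06397175 cobalt × 0.178 = 600.4053869715 rhodium
Net change: 600.4053869715 − 500 = 100.4053869715 rhodium

100.41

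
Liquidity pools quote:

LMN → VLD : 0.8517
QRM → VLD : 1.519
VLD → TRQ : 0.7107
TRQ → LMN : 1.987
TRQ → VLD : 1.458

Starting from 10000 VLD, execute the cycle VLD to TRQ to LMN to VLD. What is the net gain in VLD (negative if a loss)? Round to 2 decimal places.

2027.37

10000 VLD × 0.7107 = 7107 TRQ
7107 TRQ × 1.987 = 14121.609 LMN
14121.609 LMN × 0.8517 = 12027.3743853 VLD
Net change: 12027.3743853 − 10000 = 2027.3743853 VLD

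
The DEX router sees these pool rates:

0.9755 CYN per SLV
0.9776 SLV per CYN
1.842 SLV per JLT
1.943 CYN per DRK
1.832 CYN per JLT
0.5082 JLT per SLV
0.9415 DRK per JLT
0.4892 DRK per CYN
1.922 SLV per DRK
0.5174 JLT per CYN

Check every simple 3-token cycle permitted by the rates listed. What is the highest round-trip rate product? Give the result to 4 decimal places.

0.9465

CYN→JLT→DRK→CYN: 0.5174 × 0.9415 × 1.943 = 0.94650
CYN→JLT→SLV→CYN: 0.5174 × 1.842 × 0.9755 = 0.92970
SLV→JLT→DRK→SLV: 0.5082 × 0.9415 × 1.922 = 0.91962
CYN→DRK→SLV→CYN: 0.4892 × 1.922 × 0.9755 = 0.91721
CYN→SLV→JLT→CYN: 0.9776 × 0.5082 × 1.832 = 0.91017
Maximum is CYN→JLT→DRK→CYN at 0.9465; no arbitrage — every cycle loses value.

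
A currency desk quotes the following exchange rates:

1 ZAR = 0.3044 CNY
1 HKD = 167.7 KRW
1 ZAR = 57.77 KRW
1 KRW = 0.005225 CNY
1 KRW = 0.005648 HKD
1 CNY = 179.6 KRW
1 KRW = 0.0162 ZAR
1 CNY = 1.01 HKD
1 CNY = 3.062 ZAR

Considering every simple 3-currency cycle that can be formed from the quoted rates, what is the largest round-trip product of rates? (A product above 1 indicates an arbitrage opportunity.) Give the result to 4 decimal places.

CNY→ZAR→KRW→CNY: 3.062 × 57.77 × 0.005225 = 0.92426
CNY→KRW→ZAR→CNY: 179.6 × 0.0162 × 0.3044 = 0.88566
CNY→HKD→KRW→CNY: 1.01 × 167.7 × 0.005225 = 0.88499
Maximum is CNY→ZAR→KRW→CNY at 0.9243; no arbitrage — every cycle loses value.

0.9243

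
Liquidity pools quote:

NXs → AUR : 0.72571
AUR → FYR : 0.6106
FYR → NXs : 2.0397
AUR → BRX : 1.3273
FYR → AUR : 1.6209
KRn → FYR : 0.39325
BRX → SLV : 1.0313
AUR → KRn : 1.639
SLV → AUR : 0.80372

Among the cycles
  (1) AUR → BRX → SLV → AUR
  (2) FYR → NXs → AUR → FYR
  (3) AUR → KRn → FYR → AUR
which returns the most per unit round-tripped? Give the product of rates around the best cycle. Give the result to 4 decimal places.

1.1002

(1) 1.3273 × 1.0313 × 0.80372 = 1.10017
(2) 2.0397 × 0.72571 × 0.6106 = 0.90383
(3) 1.639 × 0.39325 × 1.6209 = 1.04473
Highest is cycle (1) at 1.1002 (>1, arbitrage).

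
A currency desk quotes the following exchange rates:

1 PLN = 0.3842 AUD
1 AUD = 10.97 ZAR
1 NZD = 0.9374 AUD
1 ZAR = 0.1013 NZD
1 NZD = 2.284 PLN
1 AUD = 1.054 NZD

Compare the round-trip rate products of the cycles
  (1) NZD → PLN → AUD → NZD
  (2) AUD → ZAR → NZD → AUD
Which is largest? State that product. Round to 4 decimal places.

1.0417

(1) 2.284 × 0.3842 × 1.054 = 0.92490
(2) 10.97 × 0.1013 × 0.9374 = 1.04170
Highest is cycle (2) at 1.0417 (>1, arbitrage).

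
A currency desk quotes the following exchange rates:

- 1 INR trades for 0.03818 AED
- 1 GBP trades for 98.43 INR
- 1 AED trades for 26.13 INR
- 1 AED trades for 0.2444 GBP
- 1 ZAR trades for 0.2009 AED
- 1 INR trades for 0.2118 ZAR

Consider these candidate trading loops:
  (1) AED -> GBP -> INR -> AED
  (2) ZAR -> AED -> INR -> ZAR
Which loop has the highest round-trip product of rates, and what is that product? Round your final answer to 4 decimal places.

1.1118

(1) 0.2444 × 98.43 × 0.03818 = 0.91847
(2) 0.2009 × 26.13 × 0.2118 = 1.11185
Highest is cycle (2) at 1.1118 (>1, arbitrage).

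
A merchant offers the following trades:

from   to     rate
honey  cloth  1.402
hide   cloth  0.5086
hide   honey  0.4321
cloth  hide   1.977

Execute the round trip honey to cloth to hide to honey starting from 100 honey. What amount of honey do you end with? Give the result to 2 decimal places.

119.77

100 honey × 1.402 = 140.2 cloth
140.2 cloth × 1.977 = 277.1754 hide
277.1754 hide × 0.4321 = 119.76749034 honey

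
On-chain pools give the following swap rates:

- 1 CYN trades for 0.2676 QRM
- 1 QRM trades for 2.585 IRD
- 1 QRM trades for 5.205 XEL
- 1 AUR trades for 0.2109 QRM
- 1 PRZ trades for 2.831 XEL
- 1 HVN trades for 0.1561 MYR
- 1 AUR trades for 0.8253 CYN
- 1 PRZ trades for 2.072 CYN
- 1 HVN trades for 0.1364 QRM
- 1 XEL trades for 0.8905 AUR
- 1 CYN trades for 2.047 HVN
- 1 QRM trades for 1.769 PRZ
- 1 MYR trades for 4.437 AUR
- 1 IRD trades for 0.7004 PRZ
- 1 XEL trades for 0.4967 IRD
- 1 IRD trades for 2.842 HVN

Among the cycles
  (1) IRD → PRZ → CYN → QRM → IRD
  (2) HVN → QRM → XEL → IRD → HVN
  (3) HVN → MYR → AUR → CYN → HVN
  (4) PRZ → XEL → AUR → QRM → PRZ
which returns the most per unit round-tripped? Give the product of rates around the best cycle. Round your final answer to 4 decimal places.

(1) 0.7004 × 2.072 × 0.2676 × 2.585 = 1.00388
(2) 0.1364 × 5.205 × 0.4967 × 2.842 = 1.00220
(3) 0.1561 × 4.437 × 0.8253 × 2.047 = 1.17010
(4) 2.831 × 0.8905 × 0.2109 × 1.769 = 0.94054
Highest is cycle (3) at 1.1701 (>1, arbitrage).

1.1701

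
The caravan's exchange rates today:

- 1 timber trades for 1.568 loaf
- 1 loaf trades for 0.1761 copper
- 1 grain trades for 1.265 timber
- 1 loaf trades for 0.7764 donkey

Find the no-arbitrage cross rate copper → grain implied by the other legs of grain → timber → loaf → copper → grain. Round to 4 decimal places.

2.8629

Known legs of the cycle: 1.265 × 1.568 × 0.1761 = 0.349297872
For no arbitrage the full-cycle product must be 1, so the missing rate is 1 / 0.349297872 ≈ 2.862886.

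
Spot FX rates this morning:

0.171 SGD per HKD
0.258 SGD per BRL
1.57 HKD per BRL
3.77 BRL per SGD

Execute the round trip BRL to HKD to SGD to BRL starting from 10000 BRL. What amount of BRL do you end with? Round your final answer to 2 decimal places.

10121.32

10000 BRL × 1.57 = 15700 HKD
15700 HKD × 0.171 = 2684.7 SGD
2684.7 SGD × 3.77 = 10121.319 BRL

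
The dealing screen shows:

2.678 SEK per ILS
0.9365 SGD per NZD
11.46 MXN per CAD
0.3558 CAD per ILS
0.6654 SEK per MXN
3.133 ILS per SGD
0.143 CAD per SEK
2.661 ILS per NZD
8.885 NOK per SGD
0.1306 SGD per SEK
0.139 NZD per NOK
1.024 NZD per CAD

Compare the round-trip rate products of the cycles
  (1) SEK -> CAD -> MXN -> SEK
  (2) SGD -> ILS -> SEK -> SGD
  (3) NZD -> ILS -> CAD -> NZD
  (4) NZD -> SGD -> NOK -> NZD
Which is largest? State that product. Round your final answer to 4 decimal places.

1.1566

(1) 0.143 × 11.46 × 0.6654 = 1.09044
(2) 3.133 × 2.678 × 0.1306 = 1.09576
(3) 2.661 × 0.3558 × 1.024 = 0.96951
(4) 0.9365 × 8.885 × 0.139 = 1.15659
Highest is cycle (4) at 1.1566 (>1, arbitrage).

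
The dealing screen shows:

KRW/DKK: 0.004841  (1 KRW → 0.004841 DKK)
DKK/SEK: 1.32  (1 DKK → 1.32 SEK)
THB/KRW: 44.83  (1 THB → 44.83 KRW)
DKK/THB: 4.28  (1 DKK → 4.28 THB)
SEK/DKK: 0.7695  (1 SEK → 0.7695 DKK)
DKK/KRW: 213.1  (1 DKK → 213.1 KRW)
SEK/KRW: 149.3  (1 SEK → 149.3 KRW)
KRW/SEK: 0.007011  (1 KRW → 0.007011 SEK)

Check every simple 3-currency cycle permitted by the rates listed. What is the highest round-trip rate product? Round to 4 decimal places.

SEK→DKK→KRW→SEK: 0.7695 × 213.1 × 0.007011 = 1.14967
SEK→KRW→DKK→SEK: 149.3 × 0.004841 × 1.32 = 0.95404
THB→KRW→DKK→THB: 44.83 × 0.004841 × 4.28 = 0.92885
Maximum is SEK→DKK→KRW→SEK at 1.1497; arbitrage exists.

1.1497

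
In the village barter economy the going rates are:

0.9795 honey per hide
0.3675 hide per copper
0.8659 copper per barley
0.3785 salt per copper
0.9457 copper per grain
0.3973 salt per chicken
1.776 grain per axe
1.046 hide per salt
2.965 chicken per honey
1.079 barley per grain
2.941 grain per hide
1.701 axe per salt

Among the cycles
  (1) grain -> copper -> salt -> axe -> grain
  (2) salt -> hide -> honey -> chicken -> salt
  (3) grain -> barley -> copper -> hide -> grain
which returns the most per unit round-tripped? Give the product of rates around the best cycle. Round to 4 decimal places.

1.2069

(1) 0.9457 × 0.3785 × 1.701 × 1.776 = 1.08135
(2) 1.046 × 0.9795 × 2.965 × 0.3973 = 1.20692
(3) 1.079 × 0.8659 × 0.3675 × 2.941 = 1.00981
Highest is cycle (2) at 1.2069 (>1, arbitrage).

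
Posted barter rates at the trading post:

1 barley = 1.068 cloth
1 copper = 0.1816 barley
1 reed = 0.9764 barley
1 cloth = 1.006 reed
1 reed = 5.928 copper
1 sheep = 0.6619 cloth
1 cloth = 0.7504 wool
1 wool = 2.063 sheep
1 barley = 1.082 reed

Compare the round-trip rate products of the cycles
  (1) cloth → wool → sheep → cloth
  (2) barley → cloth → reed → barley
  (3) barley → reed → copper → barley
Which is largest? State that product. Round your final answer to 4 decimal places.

(1) 0.7504 × 2.063 × 0.6619 = 1.02467
(2) 1.068 × 1.006 × 0.9764 = 1.04905
(3) 1.082 × 5.928 × 0.1816 = 1.16480
Highest is cycle (3) at 1.1648 (>1, arbitrage).

1.1648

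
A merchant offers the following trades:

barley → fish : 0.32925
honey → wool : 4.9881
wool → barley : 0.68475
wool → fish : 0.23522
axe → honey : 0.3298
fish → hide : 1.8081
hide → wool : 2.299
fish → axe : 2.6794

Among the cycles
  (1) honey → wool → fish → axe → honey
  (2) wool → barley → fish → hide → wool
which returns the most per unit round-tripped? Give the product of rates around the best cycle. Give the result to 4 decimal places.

(1) 4.9881 × 0.23522 × 2.6794 × 0.3298 = 1.03681
(2) 0.68475 × 0.32925 × 1.8081 × 2.299 = 0.93717
Highest is cycle (1) at 1.0368 (>1, arbitrage).

1.0368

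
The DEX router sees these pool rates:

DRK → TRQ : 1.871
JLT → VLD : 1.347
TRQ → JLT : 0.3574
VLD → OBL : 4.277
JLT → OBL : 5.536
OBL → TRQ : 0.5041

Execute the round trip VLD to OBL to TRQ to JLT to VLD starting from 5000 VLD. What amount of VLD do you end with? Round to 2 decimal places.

5000 VLD × 4.277 = 21385 OBL
21385 OBL × 0.5041 = 10780.1785 TRQ
10780.1785 TRQ × 0.3574 = 3852.8357959 JLT
3852.8357959 JLT × 1.347 = 5189.7698170773 VLD

5189.77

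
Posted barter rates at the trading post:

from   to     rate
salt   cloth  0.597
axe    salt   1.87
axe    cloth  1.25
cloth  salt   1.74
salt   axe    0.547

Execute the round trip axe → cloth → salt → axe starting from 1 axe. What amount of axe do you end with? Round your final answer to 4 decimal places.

1.1897

1 axe × 1.25 = 1.25 cloth
1.25 cloth × 1.74 = 2.175 salt
2.175 salt × 0.547 = 1.189725 axe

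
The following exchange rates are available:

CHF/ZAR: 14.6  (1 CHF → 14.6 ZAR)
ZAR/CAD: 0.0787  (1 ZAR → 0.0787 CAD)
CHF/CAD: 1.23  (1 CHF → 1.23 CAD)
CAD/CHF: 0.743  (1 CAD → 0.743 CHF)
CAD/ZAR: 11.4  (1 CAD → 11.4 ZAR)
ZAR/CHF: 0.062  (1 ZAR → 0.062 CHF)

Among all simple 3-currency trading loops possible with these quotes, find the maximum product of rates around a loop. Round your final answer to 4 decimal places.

ZAR→CHF→CAD→ZAR: 0.062 × 1.23 × 11.4 = 0.86936
ZAR→CAD→CHF→ZAR: 0.0787 × 0.743 × 14.6 = 0.85372
Maximum is ZAR→CHF→CAD→ZAR at 0.8694; no arbitrage — every cycle loses value.

0.8694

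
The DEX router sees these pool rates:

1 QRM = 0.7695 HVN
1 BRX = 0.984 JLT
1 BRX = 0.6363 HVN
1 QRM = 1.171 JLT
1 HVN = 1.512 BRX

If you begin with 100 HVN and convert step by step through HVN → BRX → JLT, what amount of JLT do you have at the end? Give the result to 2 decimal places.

148.78

100 HVN × 1.512 = 151.2 BRX
151.2 BRX × 0.984 = 148.7808 JLT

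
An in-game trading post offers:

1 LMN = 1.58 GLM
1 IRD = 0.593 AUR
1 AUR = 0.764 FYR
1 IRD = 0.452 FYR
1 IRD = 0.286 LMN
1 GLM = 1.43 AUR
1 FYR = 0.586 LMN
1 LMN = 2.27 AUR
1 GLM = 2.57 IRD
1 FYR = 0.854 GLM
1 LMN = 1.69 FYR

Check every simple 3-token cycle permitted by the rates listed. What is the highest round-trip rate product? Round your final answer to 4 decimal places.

LMN→GLM→IRD→LMN: 1.58 × 2.57 × 0.286 = 1.16133
FYR→LMN→AUR→FYR: 0.586 × 2.27 × 0.764 = 1.01629
FYR→GLM→IRD→FYR: 0.854 × 2.57 × 0.452 = 0.99204
FYR→GLM→AUR→FYR: 0.854 × 1.43 × 0.764 = 0.93301
Maximum is LMN→GLM→IRD→LMN at 1.1613; arbitrage exists.

1.1613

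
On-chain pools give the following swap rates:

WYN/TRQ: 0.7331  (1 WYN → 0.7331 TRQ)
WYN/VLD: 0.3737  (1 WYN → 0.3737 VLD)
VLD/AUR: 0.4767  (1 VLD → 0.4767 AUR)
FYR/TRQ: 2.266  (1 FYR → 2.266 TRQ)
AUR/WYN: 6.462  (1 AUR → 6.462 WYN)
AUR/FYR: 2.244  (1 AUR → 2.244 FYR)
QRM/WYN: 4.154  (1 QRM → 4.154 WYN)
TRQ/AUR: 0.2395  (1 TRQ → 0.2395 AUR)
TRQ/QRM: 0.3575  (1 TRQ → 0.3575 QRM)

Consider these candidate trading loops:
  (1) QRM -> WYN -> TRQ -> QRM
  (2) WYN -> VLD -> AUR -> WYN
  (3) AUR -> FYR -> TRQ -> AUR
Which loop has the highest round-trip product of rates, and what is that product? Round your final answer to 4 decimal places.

(1) 4.154 × 0.7331 × 0.3575 = 1.08869
(2) 0.3737 × 0.4767 × 6.462 = 1.15116
(3) 2.244 × 2.266 × 0.2395 = 1.21783
Highest is cycle (3) at 1.2178 (>1, arbitrage).

1.2178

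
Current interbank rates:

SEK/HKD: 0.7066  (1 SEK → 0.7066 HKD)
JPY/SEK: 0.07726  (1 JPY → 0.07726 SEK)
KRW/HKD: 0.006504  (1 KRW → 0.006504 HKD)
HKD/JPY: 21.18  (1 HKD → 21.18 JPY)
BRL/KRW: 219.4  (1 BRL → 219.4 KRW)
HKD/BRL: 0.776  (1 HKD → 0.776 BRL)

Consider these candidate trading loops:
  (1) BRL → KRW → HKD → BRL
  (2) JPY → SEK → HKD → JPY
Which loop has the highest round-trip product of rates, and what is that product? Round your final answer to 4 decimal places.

(1) 219.4 × 0.006504 × 0.776 = 1.10733
(2) 0.07726 × 0.7066 × 21.18 = 1.15626
Highest is cycle (2) at 1.1563 (>1, arbitrage).

1.1563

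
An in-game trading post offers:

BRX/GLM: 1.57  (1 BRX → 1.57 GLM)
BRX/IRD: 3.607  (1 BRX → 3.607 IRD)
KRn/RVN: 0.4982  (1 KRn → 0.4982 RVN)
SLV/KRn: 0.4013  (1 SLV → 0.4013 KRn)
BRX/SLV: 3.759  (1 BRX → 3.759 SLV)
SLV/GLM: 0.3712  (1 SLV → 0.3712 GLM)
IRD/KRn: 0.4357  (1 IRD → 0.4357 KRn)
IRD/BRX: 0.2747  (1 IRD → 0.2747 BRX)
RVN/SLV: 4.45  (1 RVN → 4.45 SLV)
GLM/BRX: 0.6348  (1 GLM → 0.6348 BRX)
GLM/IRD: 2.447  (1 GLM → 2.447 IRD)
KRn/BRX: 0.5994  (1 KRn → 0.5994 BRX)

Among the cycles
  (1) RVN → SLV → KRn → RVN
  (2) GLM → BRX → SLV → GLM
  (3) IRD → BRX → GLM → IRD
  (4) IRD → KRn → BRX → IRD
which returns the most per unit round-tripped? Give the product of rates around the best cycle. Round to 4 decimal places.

(1) 4.45 × 0.4013 × 0.4982 = 0.88968
(2) 0.6348 × 3.759 × 0.3712 = 0.88576
(3) 0.2747 × 1.57 × 2.447 = 1.05534
(4) 0.4357 × 0.5994 × 3.607 = 0.94200
Highest is cycle (3) at 1.0553 (>1, arbitrage).

1.0553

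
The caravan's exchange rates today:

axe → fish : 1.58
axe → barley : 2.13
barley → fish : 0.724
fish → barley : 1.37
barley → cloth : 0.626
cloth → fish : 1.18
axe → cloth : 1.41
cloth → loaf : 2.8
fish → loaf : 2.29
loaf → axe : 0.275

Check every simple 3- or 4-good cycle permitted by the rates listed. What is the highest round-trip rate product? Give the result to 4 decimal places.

1.0857

axe→cloth→loaf→axe: 1.41 × 2.8 × 0.275 = 1.08570
fish→loaf→axe→cloth→fish: 2.29 × 0.275 × 1.41 × 1.18 = 1.04778
barley→cloth→loaf→axe→barley: 0.626 × 2.8 × 0.275 × 2.13 = 1.02670
fish→barley→cloth→fish: 1.37 × 0.626 × 1.18 = 1.01199
fish→loaf→axe→fish: 2.29 × 0.275 × 1.58 = 0.99501
fish→loaf→axe→barley→fish: 2.29 × 0.275 × 2.13 × 0.724 = 0.97115
Maximum is axe→cloth→loaf→axe at 1.0857; arbitrage exists.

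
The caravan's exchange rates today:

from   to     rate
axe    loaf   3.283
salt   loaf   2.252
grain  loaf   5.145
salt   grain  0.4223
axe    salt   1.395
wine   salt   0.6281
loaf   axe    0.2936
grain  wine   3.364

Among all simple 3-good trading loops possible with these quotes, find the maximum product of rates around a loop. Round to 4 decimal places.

0.9224

axe→salt→loaf→axe: 1.395 × 2.252 × 0.2936 = 0.92236
grain→wine→salt→grain: 3.364 × 0.6281 × 0.4223 = 0.89229
Maximum is axe→salt→loaf→axe at 0.9224; no arbitrage — every cycle loses value.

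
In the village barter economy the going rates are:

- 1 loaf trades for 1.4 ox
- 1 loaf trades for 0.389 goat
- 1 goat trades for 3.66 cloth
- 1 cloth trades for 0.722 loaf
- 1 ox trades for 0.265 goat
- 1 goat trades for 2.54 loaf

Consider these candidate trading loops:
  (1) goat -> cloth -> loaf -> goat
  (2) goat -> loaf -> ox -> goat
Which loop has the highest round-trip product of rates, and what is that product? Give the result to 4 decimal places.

1.0279

(1) 3.66 × 0.722 × 0.389 = 1.02794
(2) 2.54 × 1.4 × 0.265 = 0.94234
Highest is cycle (1) at 1.0279 (>1, arbitrage).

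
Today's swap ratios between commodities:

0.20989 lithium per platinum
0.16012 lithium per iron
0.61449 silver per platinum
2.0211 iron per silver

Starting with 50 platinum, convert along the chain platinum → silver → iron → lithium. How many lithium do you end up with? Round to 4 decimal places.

50 platinum × 0.61449 = 30.7245 silver
30.7245 silver × 2.0211 = 62.09728695 iron
62.09728695 iron × 0.16012 = 9.943017586434 lithium

9.9430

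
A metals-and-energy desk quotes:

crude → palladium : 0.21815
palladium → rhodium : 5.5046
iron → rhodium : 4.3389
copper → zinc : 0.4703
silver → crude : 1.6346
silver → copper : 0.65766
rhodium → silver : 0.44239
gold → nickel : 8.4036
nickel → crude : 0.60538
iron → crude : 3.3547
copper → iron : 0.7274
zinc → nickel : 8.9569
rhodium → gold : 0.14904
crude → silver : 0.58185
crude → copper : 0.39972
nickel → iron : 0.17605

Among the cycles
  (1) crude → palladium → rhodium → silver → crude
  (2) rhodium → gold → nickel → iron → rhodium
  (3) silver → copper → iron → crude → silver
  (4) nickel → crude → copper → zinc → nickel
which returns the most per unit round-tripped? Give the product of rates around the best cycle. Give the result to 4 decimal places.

1.0193

(1) 0.21815 × 5.5046 × 0.44239 × 1.6346 = 0.86836
(2) 0.14904 × 8.4036 × 0.17605 × 4.3389 = 0.95672
(3) 0.65766 × 0.7274 × 3.3547 × 0.58185 = 0.93377
(4) 0.60538 × 0.39972 × 0.4703 × 8.9569 = 1.01933
Highest is cycle (4) at 1.0193 (>1, arbitrage).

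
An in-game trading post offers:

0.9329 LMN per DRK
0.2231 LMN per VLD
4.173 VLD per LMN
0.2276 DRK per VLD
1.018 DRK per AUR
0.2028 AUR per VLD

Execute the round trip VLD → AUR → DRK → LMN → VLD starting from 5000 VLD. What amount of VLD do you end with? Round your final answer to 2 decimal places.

5000 VLD × 0.2028 = 1014 AUR
1014 AUR × 1.018 = 1032.252 DRK
1032.252 DRK × 0.9329 = 962.9878908 LMN
962.9878908 LMN × 4.173 = 4018.5484683084 VLD

4018.55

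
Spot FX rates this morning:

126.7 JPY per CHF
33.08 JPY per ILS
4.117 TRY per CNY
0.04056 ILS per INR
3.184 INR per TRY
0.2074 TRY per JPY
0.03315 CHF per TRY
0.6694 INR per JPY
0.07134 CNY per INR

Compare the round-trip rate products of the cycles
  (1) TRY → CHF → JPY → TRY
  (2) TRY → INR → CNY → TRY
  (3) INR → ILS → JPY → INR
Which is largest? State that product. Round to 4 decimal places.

(1) 0.03315 × 126.7 × 0.2074 = 0.87110
(2) 3.184 × 0.07134 × 4.117 = 0.93516
(3) 0.04056 × 33.08 × 0.6694 = 0.89815
Highest is cycle (2) at 0.9352 (≤1, no arbitrage).

0.9352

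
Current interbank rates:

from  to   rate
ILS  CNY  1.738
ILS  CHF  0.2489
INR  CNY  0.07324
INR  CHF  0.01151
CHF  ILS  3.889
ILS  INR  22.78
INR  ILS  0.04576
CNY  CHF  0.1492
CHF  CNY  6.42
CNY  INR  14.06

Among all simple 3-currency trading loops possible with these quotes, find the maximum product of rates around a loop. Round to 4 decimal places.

1.1182

ILS→CNY→INR→ILS: 1.738 × 14.06 × 0.04576 = 1.11820
CHF→CNY→INR→CHF: 6.42 × 14.06 × 0.01151 = 1.03895
ILS→INR→CHF→ILS: 22.78 × 0.01151 × 3.889 = 1.01969
ILS→CNY→CHF→ILS: 1.738 × 0.1492 × 3.889 = 1.00846
Maximum is ILS→CNY→INR→ILS at 1.1182; arbitrage exists.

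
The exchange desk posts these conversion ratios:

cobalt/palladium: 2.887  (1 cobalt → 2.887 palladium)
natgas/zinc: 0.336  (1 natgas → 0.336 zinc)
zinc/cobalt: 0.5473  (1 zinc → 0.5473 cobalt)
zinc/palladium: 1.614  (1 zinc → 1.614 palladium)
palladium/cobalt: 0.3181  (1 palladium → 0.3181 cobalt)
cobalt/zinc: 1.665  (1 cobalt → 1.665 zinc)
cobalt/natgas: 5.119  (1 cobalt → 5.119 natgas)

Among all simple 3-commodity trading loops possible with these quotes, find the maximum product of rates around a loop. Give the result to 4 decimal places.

natgas→zinc→cobalt→natgas: 0.336 × 0.5473 × 5.119 = 0.94135
palladium→cobalt→zinc→palladium: 0.3181 × 1.665 × 1.614 = 0.85483
Maximum is natgas→zinc→cobalt→natgas at 0.9413; no arbitrage — every cycle loses value.

0.9413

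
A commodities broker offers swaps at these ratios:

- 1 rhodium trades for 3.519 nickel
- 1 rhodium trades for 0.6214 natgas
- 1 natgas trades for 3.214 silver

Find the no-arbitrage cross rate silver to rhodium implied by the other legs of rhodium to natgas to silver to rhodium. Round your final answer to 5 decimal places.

Known legs of the cycle: 0.6214 × 3.214 = 1.9971796
For no arbitrage the full-cycle product must be 1, so the missing rate is 1 / 1.9971796 ≈ 0.5007061.

0.50071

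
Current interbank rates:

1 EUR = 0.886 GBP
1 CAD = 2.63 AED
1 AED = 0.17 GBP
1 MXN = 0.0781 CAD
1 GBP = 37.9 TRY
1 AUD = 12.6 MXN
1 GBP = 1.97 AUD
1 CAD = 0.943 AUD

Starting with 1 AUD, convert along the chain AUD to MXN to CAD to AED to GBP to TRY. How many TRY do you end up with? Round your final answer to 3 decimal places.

16.675

1 AUD × 12.6 = 12.6 MXN
12.6 MXN × 0.0781 = 0.98406 CAD
0.98406 CAD × 2.63 = 2.5880778 AED
2.5880778 AED × 0.17 = 0.439973226 GBP
0.439973226 GBP × 37.9 = 16.6749852654 TRY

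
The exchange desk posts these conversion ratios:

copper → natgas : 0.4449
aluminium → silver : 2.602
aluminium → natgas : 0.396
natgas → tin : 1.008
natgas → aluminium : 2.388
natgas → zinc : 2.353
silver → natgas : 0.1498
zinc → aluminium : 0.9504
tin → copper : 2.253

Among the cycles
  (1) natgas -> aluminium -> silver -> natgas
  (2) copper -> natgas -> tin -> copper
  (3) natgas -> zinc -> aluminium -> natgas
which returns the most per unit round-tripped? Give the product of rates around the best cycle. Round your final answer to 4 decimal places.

1.0104

(1) 2.388 × 2.602 × 0.1498 = 0.93079
(2) 0.4449 × 1.008 × 2.253 = 1.01038
(3) 2.353 × 0.9504 × 0.396 = 0.88557
Highest is cycle (2) at 1.0104 (>1, arbitrage).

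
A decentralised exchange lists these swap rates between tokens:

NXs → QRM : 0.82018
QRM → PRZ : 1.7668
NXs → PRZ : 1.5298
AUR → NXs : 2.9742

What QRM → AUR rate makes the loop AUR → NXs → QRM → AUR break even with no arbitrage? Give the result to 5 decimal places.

0.40994

Known legs of the cycle: 2.9742 × 0.82018 = 2.439379356
For no arbitrage the full-cycle product must be 1, so the missing rate is 1 / 2.439379356 ≈ 0.4099403.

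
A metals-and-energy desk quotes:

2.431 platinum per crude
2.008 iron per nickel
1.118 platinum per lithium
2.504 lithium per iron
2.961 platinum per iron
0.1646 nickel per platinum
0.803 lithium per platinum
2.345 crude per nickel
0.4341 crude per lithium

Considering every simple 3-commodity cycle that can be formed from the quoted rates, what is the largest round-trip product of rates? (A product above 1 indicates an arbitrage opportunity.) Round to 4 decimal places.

0.9787

nickel→iron→platinum→nickel: 2.008 × 2.961 × 0.1646 = 0.97866
nickel→crude→platinum→nickel: 2.345 × 2.431 × 0.1646 = 0.93833
lithium→crude→platinum→lithium: 0.4341 × 2.431 × 0.803 = 0.84740
Maximum is nickel→iron→platinum→nickel at 0.9787; no arbitrage — every cycle loses value.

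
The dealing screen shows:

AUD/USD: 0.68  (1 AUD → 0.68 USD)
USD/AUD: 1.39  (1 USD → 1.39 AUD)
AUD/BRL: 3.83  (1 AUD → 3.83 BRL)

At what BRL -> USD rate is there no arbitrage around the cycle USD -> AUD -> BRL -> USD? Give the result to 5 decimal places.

0.18784

Known legs of the cycle: 1.39 × 3.83 = 5.3237
For no arbitrage the full-cycle product must be 1, so the missing rate is 1 / 5.3237 ≈ 0.1878393.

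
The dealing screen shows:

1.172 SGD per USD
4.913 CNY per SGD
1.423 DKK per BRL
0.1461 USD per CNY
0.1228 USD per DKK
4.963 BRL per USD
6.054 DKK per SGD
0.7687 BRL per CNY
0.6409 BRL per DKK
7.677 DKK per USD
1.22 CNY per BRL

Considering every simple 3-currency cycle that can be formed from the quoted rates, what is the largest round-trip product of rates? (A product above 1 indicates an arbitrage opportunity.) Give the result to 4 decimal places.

CNY→USD→BRL→CNY: 0.1461 × 4.963 × 1.22 = 0.88462
SGD→DKK→USD→SGD: 6.054 × 0.1228 × 1.172 = 0.87130
USD→BRL→DKK→USD: 4.963 × 1.423 × 0.1228 = 0.86726
SGD→CNY→USD→SGD: 4.913 × 0.1461 × 1.172 = 0.84125
Maximum is CNY→USD→BRL→CNY at 0.8846; no arbitrage — every cycle loses value.

0.8846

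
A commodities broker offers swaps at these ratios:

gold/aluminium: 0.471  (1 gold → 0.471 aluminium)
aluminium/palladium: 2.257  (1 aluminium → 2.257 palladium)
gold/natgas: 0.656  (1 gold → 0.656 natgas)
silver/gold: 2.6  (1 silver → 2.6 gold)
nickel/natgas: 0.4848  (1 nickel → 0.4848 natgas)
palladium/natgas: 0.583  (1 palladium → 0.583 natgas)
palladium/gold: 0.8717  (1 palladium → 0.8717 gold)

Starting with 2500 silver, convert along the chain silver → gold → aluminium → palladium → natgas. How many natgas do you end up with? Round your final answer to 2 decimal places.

2500 silver × 2.6 = 6500 gold
6500 gold × 0.471 = 3061.5 aluminium
3061.5 aluminium × 2.257 = 6909.8055 palladium
6909.8055 palladium × 0.583 = 4028.4166065 natgas

4028.42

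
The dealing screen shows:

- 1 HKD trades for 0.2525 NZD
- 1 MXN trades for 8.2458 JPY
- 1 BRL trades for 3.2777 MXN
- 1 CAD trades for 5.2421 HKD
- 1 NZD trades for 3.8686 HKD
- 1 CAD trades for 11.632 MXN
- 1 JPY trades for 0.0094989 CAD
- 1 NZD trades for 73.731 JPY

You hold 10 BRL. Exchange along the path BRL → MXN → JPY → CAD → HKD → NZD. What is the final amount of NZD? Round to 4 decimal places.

10 BRL × 3.2777 = 32.777 MXN
32.777 MXN × 8.2458 = 270.2725866 JPY
270.2725866 JPY × 0.0094989 = 2.56729227285474 CAD
2.56729227285474 CAD × 5.2421 = 13.458002823531832554 HKD
13.458002823531832554 HKD × 0.2525 = 3.398145712941787719885 NZD

3.3981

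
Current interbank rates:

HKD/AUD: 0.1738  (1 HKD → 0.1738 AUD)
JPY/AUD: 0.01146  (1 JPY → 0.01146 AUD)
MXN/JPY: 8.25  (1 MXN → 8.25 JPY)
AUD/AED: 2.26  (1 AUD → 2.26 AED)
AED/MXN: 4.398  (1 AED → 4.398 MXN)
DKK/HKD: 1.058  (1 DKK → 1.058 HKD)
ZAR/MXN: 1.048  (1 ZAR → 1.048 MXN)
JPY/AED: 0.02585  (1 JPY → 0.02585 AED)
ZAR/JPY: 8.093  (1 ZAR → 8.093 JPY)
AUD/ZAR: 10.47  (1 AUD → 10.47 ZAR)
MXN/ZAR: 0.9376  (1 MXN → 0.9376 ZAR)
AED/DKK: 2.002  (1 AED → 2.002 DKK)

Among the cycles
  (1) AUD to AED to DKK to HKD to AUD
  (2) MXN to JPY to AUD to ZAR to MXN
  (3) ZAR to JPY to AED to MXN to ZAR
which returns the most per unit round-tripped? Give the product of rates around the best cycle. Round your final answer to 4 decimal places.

(1) 2.26 × 2.002 × 1.058 × 0.1738 = 0.83197
(2) 8.25 × 0.01146 × 10.47 × 1.048 = 1.03740
(3) 8.093 × 0.02585 × 4.398 × 0.9376 = 0.86267
Highest is cycle (2) at 1.0374 (>1, arbitrage).

1.0374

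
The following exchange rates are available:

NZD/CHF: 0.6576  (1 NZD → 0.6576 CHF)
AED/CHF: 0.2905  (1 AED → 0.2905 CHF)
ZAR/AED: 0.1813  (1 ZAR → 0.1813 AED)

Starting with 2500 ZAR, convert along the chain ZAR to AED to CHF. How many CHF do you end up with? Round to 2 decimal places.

2500 ZAR × 0.1813 = 453.25 AED
453.25 AED × 0.2905 = 131.669125 CHF

131.67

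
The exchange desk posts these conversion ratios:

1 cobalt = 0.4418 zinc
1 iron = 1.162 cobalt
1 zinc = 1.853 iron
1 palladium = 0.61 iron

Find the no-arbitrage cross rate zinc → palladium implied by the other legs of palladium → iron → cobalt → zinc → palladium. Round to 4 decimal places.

Known legs of the cycle: 0.61 × 1.162 × 0.4418 = 0.313156676
For no arbitrage the full-cycle product must be 1, so the missing rate is 1 / 0.313156676 ≈ 3.193290.

3.1933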